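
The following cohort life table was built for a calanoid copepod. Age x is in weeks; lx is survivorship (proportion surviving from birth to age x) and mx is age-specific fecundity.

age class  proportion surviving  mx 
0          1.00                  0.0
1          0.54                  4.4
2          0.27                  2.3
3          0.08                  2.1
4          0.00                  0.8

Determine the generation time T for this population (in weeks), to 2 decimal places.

1.30

lx·mx: 0, 2.376, 0.621, 0.168, 0 → R0 = 3.165
x·lx·mx: 0, 2.376, 1.242, 0.504, 0 → Σ = 4.122
T = 4.122 / 3.165 = 1.30237… → 1.30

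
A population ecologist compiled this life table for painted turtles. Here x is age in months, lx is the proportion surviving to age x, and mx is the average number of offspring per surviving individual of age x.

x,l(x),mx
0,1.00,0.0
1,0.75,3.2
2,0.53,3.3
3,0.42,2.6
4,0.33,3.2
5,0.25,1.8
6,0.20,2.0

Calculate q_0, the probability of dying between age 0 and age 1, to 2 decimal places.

q_0 = (l_0 − l_1) / l_0 = (1 − 0.75) / 1
     = 0.25 / 1 = 0.25 → 0.25

0.25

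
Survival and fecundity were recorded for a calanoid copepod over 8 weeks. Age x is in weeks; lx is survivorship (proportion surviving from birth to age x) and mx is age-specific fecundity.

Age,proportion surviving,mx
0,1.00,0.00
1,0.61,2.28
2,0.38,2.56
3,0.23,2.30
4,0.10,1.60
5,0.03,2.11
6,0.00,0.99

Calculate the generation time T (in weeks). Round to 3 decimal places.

lx·mx: 0, 1.3908, 0.9728, 0.529, 0.16, 0.0633, 0 → R0 = 3.1159
x·lx·mx: 0, 1.3908, 1.9456, 1.587, 0.64, 0.3165, 0 → Σ = 5.8799
T = 5.8799 / 3.1159 = 1.887063… → 1.887

1.887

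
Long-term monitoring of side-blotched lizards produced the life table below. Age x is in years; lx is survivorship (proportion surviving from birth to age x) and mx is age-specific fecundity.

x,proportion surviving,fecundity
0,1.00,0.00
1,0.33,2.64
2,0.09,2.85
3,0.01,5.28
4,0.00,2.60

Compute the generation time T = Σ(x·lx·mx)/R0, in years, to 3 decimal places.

1.307

lx·mx: 0, 0.8712, 0.2565, 0.0528, 0 → R0 = 1.1805
x·lx·mx: 0, 0.8712, 0.513, 0.1584, 0 → Σ = 1.5426
T = 1.5426 / 1.1805 = 1.306734… → 1.307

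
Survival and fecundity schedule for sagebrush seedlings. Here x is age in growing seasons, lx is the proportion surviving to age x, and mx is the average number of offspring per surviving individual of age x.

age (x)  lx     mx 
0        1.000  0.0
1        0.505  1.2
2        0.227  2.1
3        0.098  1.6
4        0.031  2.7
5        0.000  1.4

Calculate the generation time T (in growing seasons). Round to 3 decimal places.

lx·mx: 0, 0.606, 0.4767, 0.1568, 0.0837, 0 → R0 = 1.3232
x·lx·mx: 0, 0.606, 0.9534, 0.4704, 0.3348, 0 → Σ = 2.3646
T = 2.3646 / 1.3232 = 1.787031… → 1.787

1.787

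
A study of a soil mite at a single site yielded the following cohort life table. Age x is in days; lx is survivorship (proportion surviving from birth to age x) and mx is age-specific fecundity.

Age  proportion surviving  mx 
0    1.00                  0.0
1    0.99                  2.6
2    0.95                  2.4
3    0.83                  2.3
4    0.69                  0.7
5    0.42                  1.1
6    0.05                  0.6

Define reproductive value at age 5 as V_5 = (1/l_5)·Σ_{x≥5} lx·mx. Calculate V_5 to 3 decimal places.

lx·mx for x ≥ 5: 0.462, 0.03 → sum = 0.492
V_5 = 0.492 / l_5 = 0.492 / 0.42 = 1.171429… → 1.171

1.171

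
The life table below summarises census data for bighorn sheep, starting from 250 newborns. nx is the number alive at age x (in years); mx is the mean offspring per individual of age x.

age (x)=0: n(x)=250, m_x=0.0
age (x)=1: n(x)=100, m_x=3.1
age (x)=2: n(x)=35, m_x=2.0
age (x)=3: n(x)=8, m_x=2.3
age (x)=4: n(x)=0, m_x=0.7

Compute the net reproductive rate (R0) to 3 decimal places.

1.594

lx = nx/n0 = nx/250: 1, 0.4, 0.14, 0.032, 0
lx·mx by age: 0, 1.24, 0.28, 0.0736, 0
R0 = Σ lx·mx = 1.5936 → 1.594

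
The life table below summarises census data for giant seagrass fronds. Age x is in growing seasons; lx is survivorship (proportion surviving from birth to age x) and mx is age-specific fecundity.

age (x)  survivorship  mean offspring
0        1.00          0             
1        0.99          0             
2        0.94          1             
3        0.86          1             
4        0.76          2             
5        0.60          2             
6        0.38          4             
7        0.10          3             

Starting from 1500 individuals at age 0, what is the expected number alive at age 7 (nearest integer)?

150

Expected survivors = N0 · l_7 = 1500 × 0.10 = 150 → 150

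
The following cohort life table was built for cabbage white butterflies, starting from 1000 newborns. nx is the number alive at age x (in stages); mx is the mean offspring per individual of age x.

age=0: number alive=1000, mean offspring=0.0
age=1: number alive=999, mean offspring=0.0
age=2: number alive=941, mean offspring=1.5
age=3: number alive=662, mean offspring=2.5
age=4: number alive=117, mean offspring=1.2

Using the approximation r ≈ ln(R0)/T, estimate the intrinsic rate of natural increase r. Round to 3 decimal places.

0.448

lx = nx/n0 = nx/1000: 1, 0.999, 0.941, 0.662, 0.117
R0 = Σ lx·mx = 0 + 0 + 1.4115 + 1.655 + 0.1404 = 3.2069
Σ x·lx·mx = 8.3496; T = 8.3496/3.2069 = 2.60364…
r ≈ ln(R0)/T = ln(3.2069)/2.60364… = 0.44757… → 0.448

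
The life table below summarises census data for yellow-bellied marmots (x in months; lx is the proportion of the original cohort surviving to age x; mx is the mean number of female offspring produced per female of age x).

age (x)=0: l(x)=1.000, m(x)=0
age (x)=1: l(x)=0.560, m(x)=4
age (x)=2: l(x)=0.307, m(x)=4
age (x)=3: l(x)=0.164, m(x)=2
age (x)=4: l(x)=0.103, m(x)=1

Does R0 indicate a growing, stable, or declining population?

R0 = Σ lx·mx = 0 + 2.24 + 1.228 + 0.328 + 0.103 = 3.899
R0 > 1, so the population is growing.

growing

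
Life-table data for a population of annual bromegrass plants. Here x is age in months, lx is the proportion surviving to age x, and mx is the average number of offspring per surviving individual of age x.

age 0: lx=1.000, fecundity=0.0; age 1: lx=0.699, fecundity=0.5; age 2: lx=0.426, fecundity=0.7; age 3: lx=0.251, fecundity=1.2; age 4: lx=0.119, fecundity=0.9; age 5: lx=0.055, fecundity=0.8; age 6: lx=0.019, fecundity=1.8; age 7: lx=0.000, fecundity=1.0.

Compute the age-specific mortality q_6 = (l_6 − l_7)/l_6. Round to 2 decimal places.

1.00

q_6 = (l_6 − l_7) / l_6 = (0.019 − 0) / 0.019
     = 0.019 / 0.019 = 1 → 1.00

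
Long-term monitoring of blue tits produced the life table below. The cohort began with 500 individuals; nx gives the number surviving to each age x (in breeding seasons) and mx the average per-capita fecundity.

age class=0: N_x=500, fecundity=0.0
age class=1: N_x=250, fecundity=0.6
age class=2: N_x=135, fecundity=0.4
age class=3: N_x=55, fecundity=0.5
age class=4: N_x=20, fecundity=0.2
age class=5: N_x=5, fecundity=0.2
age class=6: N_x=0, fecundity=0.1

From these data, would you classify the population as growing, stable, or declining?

lx = nx/n0 = nx/500: 1, 0.5, 0.27, 0.11, 0.04, 0.01, 0
R0 = Σ lx·mx = 0 + 0.3 + 0.108 + 0.055 + 0.008 + 0.002 + 0 = 0.473
R0 < 1, so the population is declining.

declining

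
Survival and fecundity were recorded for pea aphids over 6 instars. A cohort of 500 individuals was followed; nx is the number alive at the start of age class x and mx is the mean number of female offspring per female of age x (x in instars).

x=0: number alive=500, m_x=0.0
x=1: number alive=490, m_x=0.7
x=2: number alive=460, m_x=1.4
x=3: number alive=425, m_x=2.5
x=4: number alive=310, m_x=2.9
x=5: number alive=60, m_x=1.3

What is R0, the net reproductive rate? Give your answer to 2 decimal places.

6.05

lx = nx/n0 = nx/500: 1, 0.98, 0.92, 0.85, 0.62, 0.12
lx·mx by age: 0, 0.686, 1.288, 2.125, 1.798, 0.156
R0 = Σ lx·mx = 6.053 → 6.05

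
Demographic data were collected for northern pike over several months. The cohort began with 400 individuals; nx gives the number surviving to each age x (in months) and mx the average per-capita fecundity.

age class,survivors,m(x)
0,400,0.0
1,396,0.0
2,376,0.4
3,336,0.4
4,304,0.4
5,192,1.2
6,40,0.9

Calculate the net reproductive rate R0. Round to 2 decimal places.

1.68

lx = nx/n0 = nx/400: 1, 0.99, 0.94, 0.84, 0.76, 0.48, 0.1
lx·mx by age: 0, 0, 0.376, 0.336, 0.304, 0.576, 0.09
R0 = Σ lx·mx = 1.682 → 1.68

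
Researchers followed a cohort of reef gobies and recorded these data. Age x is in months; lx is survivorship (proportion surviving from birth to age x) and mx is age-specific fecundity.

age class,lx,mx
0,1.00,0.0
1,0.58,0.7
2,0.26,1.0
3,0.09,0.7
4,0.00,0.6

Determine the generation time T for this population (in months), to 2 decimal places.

lx·mx: 0, 0.406, 0.26, 0.063, 0 → R0 = 0.729
x·lx·mx: 0, 0.406, 0.52, 0.189, 0 → Σ = 1.115
T = 1.115 / 0.729 = 1.529492… → 1.53

1.53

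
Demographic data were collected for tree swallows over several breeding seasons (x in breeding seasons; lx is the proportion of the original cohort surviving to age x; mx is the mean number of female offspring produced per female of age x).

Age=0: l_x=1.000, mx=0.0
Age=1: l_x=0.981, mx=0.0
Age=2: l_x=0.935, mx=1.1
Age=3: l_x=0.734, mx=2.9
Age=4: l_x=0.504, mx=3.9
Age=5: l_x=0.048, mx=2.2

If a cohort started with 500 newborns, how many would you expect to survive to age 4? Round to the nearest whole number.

252

Expected survivors = N0 · l_4 = 500 × 0.504 = 252 → 252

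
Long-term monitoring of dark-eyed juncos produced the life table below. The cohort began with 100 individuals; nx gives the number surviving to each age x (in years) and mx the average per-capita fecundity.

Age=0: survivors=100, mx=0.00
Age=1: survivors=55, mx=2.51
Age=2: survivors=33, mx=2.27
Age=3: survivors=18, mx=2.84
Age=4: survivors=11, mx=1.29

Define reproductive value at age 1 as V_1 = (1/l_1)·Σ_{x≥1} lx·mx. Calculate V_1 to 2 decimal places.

lx = nx/n0 = nx/100: 1, 0.55, 0.33, 0.18, 0.11
lx·mx for x ≥ 1: 1.3805, 0.7491, 0.5112, 0.1419 → sum = 2.7827
V_1 = 2.7827 / l_1 = 2.7827 / 0.55 = 5.059455… → 5.06

5.06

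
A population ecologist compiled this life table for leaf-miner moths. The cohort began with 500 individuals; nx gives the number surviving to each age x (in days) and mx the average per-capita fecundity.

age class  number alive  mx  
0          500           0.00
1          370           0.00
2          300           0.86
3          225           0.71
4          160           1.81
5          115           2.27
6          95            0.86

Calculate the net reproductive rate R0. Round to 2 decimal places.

lx = nx/n0 = nx/500: 1, 0.74, 0.6, 0.45, 0.32, 0.23, 0.19
lx·mx by age: 0, 0, 0.516, 0.3195, 0.5792, 0.5221, 0.1634
R0 = Σ lx·mx = 2.1002 → 2.10

2.10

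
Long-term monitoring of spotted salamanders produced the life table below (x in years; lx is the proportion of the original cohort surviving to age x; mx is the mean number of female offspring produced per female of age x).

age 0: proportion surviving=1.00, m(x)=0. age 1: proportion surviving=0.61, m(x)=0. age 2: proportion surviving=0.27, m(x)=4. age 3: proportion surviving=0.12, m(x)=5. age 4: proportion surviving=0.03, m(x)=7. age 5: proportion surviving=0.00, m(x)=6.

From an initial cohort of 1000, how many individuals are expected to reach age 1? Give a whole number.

610

Expected survivors = N0 · l_1 = 1000 × 0.61 = 610 → 610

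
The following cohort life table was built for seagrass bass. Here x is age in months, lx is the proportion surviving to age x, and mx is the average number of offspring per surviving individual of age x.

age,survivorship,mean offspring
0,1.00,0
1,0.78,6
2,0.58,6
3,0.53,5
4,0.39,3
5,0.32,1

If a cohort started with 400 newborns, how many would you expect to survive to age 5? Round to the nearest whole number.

128

Expected survivors = N0 · l_5 = 400 × 0.32 = 128 → 128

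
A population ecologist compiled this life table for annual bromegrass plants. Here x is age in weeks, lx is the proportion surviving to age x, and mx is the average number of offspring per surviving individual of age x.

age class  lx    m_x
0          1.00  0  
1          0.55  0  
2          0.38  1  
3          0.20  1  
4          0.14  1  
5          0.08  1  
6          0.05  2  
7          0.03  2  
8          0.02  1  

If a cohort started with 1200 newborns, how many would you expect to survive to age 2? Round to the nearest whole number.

Expected survivors = N0 · l_2 = 1200 × 0.38 = 456 → 456

456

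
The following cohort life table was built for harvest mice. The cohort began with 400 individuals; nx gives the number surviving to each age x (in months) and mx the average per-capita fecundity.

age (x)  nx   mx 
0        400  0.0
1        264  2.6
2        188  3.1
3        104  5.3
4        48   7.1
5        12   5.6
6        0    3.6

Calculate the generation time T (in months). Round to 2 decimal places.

2.34

lx = nx/n0 = nx/400: 1, 0.66, 0.47, 0.26, 0.12, 0.03, 0
lx·mx: 0, 1.716, 1.457, 1.378, 0.852, 0.168, 0 → R0 = 5.571
x·lx·mx: 0, 1.716, 2.914, 4.134, 3.408, 0.84, 0 → Σ = 13.012
T = 13.012 / 5.571 = 2.335667… → 2.34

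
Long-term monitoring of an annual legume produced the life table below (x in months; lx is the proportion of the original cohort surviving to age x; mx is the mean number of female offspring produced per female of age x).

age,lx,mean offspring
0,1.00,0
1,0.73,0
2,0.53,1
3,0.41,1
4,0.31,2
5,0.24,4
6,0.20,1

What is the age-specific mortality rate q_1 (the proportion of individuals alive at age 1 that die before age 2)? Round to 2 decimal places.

0.27

q_1 = (l_1 − l_2) / l_1 = (0.73 − 0.53) / 0.73
     = 0.2 / 0.73 = 0.273973… → 0.27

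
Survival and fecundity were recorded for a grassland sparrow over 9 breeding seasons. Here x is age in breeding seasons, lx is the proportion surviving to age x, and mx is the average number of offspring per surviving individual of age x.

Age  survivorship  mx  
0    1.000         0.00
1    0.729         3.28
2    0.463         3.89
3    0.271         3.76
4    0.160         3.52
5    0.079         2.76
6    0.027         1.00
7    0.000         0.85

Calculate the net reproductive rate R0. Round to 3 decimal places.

6.019

lx·mx by age: 0, 2.39112, 1.80107, 1.01896, 0.5632, 0.21804, 0.027, 0
R0 = Σ lx·mx = 6.01939 → 6.019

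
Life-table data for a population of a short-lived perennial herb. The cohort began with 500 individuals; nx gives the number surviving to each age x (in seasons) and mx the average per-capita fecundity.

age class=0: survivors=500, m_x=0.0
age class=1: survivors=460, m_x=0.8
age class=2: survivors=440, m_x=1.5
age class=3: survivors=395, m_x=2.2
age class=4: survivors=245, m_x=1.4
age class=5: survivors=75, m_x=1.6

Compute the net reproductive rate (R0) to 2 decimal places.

4.72

lx = nx/n0 = nx/500: 1, 0.92, 0.88, 0.79, 0.49, 0.15
lx·mx by age: 0, 0.736, 1.32, 1.738, 0.686, 0.24
R0 = Σ lx·mx = 4.72 → 4.72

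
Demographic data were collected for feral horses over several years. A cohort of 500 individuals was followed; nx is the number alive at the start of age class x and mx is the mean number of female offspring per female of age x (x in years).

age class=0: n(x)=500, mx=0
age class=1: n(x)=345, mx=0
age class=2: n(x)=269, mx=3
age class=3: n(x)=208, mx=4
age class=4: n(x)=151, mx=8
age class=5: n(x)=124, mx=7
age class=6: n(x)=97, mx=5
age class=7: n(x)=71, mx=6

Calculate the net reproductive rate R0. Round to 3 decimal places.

9.252

lx = nx/n0 = nx/500: 1, 0.69, 0.538, 0.416, 0.302, 0.248, 0.194, 0.142
lx·mx by age: 0, 0, 1.614, 1.664, 2.416, 1.736, 0.97, 0.852
R0 = Σ lx·mx = 9.252 → 9.252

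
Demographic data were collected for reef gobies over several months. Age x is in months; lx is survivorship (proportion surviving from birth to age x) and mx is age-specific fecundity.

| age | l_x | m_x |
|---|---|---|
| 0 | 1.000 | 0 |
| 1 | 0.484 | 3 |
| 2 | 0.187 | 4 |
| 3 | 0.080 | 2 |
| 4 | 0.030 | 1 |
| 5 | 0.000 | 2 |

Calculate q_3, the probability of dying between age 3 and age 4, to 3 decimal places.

0.625

q_3 = (l_3 − l_4) / l_3 = (0.08 − 0.03) / 0.08
     = 0.05 / 0.08 = 0.625 → 0.625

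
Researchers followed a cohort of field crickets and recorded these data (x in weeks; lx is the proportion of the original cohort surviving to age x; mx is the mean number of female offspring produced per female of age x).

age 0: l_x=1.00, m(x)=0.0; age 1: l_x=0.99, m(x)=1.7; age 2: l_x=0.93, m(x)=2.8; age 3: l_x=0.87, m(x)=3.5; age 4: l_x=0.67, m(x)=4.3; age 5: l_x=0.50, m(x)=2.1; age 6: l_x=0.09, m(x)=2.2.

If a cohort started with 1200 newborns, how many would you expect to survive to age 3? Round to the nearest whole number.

1044

Expected survivors = N0 · l_3 = 1200 × 0.87 = 1044 → 1044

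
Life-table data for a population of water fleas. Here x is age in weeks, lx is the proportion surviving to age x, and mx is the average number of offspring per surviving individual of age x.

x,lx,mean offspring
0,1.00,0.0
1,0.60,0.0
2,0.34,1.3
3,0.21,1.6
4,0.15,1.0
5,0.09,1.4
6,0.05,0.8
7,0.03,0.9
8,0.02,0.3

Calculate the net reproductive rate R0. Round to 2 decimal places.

1.13

lx·mx by age: 0, 0, 0.442, 0.336, 0.15, 0.126, 0.04, 0.027, 0.006
R0 = Σ lx·mx = 1.127 → 1.13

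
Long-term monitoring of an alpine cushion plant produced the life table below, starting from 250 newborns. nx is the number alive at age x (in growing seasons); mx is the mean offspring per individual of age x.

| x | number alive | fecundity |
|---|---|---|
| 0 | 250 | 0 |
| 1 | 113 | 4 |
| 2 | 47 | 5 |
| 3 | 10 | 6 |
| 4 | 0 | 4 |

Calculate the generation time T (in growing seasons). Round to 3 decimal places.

lx = nx/n0 = nx/250: 1, 0.452, 0.188, 0.04, 0
lx·mx: 0, 1.808, 0.94, 0.24, 0 → R0 = 2.988
x·lx·mx: 0, 1.808, 1.88, 0.72, 0 → Σ = 4.408
T = 4.408 / 2.988 = 1.475234… → 1.475

1.475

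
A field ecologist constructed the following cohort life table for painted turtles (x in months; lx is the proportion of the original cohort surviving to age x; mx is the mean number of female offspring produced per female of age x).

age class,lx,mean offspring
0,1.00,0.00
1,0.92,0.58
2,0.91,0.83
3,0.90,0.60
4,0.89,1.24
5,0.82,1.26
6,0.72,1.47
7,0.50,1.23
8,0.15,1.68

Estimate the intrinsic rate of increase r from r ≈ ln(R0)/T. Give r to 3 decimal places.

R0 = Σ lx·mx = 0 + 0.5336 + 0.7553 + 0.54 + 1.1036 + 1.0332 + 1.0584 + 0.615 + 0.252 = 5.8911
Σ x·lx·mx = 25.916; T = 25.916/5.8911 = 4.39918…
r ≈ ln(R0)/T = ln(5.8911)/4.39918… = 0.40313… → 0.403

0.403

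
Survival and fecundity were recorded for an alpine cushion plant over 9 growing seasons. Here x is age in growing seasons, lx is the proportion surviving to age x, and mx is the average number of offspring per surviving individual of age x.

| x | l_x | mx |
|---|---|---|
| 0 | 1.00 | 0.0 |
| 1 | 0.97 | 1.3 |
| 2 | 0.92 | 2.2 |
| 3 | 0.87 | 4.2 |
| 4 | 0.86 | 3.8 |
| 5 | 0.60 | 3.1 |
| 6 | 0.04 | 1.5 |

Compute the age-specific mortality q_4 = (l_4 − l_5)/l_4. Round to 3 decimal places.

q_4 = (l_4 − l_5) / l_4 = (0.86 − 0.6) / 0.86
     = 0.26 / 0.86 = 0.302326… → 0.302

0.302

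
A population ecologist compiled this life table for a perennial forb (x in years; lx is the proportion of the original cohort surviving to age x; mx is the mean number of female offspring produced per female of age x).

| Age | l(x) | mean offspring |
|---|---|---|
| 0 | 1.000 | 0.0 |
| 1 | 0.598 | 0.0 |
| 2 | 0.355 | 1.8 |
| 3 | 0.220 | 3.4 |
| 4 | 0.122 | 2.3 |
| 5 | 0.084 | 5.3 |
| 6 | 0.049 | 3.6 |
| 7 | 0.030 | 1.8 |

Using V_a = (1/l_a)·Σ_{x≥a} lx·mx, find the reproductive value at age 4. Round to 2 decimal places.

7.84

lx·mx for x ≥ 4: 0.2806, 0.4452, 0.1764, 0.054 → sum = 0.9562
V_4 = 0.9562 / l_4 = 0.9562 / 0.122 = 7.837705… → 7.84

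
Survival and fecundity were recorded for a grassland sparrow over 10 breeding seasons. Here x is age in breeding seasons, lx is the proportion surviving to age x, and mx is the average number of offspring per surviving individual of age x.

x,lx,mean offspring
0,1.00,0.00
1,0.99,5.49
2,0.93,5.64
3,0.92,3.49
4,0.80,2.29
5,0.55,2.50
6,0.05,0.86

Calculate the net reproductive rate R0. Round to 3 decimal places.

lx·mx by age: 0, 5.4351, 5.2452, 3.2108, 1.832, 1.375, 0.043
R0 = Σ lx·mx = 17.1411 → 17.141

17.141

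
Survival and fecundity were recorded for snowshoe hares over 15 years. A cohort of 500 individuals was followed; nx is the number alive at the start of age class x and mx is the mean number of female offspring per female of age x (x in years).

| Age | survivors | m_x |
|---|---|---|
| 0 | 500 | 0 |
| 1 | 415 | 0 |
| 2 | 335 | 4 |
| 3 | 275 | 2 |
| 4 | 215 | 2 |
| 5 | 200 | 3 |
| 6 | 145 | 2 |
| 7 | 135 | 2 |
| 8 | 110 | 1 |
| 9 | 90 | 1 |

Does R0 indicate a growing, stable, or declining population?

growing

lx = nx/n0 = nx/500: 1, 0.83, 0.67, 0.55, 0.43, 0.4, 0.29, 0.27, 0.22, 0.18
R0 = Σ lx·mx = 0 + 0 + 2.68 + 1.1 + 0.86 + 1.2 + 0.58 + 0.54 + 0.22 + 0.18 = 7.36
R0 > 1, so the population is growing.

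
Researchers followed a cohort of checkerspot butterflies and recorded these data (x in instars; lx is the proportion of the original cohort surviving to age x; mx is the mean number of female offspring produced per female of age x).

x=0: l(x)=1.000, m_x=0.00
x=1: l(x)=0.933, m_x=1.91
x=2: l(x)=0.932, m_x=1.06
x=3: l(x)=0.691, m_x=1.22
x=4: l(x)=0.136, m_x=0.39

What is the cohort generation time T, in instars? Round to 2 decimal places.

lx·mx: 0, 1.78203, 0.98792, 0.84302, 0.05304 → R0 = 3.66601
x·lx·mx: 0, 1.78203, 1.97584, 2.52906, 0.21216 → Σ = 6.49909
T = 6.49909 / 3.66601 = 1.772797… → 1.77

1.77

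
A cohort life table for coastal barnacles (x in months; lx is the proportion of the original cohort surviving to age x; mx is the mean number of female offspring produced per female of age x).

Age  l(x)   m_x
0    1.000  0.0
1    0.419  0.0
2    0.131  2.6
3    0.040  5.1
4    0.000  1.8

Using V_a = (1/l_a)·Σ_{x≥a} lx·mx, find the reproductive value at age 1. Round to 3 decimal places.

1.300

lx·mx for x ≥ 1: 0, 0.3406, 0.204, 0 → sum = 0.5446
V_1 = 0.5446 / l_1 = 0.5446 / 0.419 = 1.299761… → 1.300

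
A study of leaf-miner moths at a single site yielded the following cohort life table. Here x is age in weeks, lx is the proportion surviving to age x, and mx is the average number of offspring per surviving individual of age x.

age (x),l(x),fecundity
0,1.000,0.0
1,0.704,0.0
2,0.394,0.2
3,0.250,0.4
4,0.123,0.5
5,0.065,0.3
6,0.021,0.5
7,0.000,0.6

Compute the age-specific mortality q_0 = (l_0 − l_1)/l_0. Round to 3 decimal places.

q_0 = (l_0 − l_1) / l_0 = (1 − 0.704) / 1
     = 0.296 / 1 = 0.296 → 0.296

0.296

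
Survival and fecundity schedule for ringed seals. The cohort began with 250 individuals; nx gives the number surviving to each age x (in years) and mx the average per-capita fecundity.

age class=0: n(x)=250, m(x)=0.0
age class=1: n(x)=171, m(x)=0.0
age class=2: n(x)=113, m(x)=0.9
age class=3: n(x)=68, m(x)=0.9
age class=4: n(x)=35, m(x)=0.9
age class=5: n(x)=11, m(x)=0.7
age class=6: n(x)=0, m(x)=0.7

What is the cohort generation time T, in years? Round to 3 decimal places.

lx = nx/n0 = nx/250: 1, 0.684, 0.452, 0.272, 0.14, 0.044, 0
lx·mx: 0, 0, 0.4068, 0.2448, 0.126, 0.0308, 0 → R0 = 0.8084
x·lx·mx: 0, 0, 0.8136, 0.7344, 0.504, 0.154, 0 → Σ = 2.206
T = 2.206 / 0.8084 = 2.728847… → 2.729

2.729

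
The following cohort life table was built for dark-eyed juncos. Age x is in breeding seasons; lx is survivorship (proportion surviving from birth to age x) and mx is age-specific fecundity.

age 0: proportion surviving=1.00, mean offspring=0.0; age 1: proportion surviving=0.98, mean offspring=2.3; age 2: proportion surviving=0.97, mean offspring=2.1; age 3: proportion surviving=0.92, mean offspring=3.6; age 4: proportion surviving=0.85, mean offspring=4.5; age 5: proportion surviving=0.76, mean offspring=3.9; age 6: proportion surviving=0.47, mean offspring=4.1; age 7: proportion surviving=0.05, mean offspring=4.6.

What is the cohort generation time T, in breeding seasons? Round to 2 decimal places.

3.60

lx·mx: 0, 2.254, 2.037, 3.312, 3.825, 2.964, 1.927, 0.23 → R0 = 16.549
x·lx·mx: 0, 2.254, 4.074, 9.936, 15.3, 14.82, 11.562, 1.61 → Σ = 59.556
T = 59.556 / 16.549 = 3.598767… → 3.60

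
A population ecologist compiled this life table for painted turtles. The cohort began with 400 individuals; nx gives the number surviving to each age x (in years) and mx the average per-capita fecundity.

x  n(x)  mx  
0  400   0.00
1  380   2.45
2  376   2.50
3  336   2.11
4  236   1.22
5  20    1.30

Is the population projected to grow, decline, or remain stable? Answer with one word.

growing

lx = nx/n0 = nx/400: 1, 0.95, 0.94, 0.84, 0.59, 0.05
R0 = Σ lx·mx = 0 + 2.3275 + 2.35 + 1.7724 + 0.7198 + 0.065 = 7.2347
R0 > 1, so the population is growing.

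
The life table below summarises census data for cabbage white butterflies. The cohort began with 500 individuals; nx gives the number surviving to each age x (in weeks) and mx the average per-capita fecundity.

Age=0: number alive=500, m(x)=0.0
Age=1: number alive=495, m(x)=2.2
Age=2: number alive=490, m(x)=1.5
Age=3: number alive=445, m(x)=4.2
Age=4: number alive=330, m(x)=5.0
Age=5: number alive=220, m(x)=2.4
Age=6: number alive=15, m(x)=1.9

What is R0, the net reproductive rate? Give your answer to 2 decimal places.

lx = nx/n0 = nx/500: 1, 0.99, 0.98, 0.89, 0.66, 0.44, 0.03
lx·mx by age: 0, 2.178, 1.47, 3.738, 3.3, 1.056, 0.057
R0 = Σ lx·mx = 11.799 → 11.80

11.80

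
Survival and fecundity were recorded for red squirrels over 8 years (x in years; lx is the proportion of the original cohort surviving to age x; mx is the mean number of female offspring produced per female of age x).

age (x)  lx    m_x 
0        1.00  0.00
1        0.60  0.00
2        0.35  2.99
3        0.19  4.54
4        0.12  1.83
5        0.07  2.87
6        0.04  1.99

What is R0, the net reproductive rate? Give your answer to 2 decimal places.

lx·mx by age: 0, 0, 1.0465, 0.8626, 0.2196, 0.2009, 0.0796
R0 = Σ lx·mx = 2.4092 → 2.41

2.41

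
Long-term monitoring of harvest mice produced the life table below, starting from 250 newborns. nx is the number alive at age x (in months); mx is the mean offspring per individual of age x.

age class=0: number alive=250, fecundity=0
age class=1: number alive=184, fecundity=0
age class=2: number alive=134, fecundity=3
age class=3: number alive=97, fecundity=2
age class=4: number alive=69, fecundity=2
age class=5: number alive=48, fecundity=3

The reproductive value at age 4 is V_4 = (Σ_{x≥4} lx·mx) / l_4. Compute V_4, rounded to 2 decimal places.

4.09

lx = nx/n0 = nx/250: 1, 0.736, 0.536, 0.388, 0.276, 0.192
lx·mx for x ≥ 4: 0.552, 0.576 → sum = 1.128
V_4 = 1.128 / l_4 = 1.128 / 0.276 = 4.086957… → 4.09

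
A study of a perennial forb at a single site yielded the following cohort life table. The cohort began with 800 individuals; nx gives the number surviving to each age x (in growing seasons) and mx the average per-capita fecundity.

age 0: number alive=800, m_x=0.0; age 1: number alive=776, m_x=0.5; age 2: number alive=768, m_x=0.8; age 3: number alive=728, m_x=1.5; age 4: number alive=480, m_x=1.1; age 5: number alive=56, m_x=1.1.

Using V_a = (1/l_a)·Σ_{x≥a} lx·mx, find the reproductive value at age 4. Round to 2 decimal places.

1.23

lx = nx/n0 = nx/800: 1, 0.97, 0.96, 0.91, 0.6, 0.07
lx·mx for x ≥ 4: 0.66, 0.077 → sum = 0.737
V_4 = 0.737 / l_4 = 0.737 / 0.6 = 1.228333… → 1.23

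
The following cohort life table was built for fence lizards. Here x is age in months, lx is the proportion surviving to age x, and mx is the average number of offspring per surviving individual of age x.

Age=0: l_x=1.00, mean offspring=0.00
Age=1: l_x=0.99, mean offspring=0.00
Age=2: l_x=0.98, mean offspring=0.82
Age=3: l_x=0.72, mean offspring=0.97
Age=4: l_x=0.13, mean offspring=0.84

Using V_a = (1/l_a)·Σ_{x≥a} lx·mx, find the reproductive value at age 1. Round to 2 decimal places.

1.63

lx·mx for x ≥ 1: 0, 0.8036, 0.6984, 0.1092 → sum = 1.6112
V_1 = 1.6112 / l_1 = 1.6112 / 0.99 = 1.627475… → 1.63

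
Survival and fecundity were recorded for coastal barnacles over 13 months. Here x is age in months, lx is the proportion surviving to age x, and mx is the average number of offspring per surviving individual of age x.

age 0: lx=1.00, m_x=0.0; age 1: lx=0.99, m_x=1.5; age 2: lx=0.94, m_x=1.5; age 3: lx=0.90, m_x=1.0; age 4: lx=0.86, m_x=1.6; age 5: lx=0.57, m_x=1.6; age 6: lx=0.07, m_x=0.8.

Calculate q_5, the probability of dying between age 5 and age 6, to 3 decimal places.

q_5 = (l_5 − l_6) / l_5 = (0.57 − 0.07) / 0.57
     = 0.5 / 0.57 = 0.877193… → 0.877

0.877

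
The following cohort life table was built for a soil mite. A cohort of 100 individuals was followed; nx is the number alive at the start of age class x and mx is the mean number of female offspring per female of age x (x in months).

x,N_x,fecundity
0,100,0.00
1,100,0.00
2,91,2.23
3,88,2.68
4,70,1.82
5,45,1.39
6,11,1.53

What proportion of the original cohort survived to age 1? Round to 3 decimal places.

l_1 = n_1/n_0 = 100/100 = 1 → 1.000

1.000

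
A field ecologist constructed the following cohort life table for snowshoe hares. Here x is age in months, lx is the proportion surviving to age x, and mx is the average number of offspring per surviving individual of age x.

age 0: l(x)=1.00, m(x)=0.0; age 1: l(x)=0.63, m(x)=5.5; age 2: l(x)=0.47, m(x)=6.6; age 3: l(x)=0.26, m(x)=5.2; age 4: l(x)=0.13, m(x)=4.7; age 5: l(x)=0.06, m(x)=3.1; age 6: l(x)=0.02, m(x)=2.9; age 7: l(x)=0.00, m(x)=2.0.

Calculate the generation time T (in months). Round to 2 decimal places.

1.99

lx·mx: 0, 3.465, 3.102, 1.352, 0.611, 0.186, 0.058, 0 → R0 = 8.774
x·lx·mx: 0, 3.465, 6.204, 4.056, 2.444, 0.93, 0.348, 0 → Σ = 17.447
T = 17.447 / 8.774 = 1.988489… → 1.99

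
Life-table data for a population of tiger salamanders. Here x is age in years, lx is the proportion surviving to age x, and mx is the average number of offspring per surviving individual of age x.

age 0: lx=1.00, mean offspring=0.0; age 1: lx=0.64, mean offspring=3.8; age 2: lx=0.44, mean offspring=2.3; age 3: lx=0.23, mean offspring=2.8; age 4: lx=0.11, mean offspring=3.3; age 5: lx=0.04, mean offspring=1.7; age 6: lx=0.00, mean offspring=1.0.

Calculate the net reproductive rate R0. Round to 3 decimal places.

lx·mx by age: 0, 2.432, 1.012, 0.644, 0.363, 0.068, 0
R0 = Σ lx·mx = 4.519 → 4.519

4.519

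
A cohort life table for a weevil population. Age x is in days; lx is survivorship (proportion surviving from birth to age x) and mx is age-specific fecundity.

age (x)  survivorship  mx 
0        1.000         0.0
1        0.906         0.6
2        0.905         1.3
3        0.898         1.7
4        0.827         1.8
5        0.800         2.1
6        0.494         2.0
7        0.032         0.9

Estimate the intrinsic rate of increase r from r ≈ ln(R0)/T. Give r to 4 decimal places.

R0 = Σ lx·mx = 0 + 0.5436 + 1.1765 + 1.5266 + 1.4886 + 1.68 + 0.988 + 0.0288 = 7.4321
Σ x·lx·mx = 27.9604; T = 27.9604/7.4321 = 3.76211…
r ≈ ln(R0)/T = ln(7.4321)/3.76211… = 0.53316… → 0.5332

0.5332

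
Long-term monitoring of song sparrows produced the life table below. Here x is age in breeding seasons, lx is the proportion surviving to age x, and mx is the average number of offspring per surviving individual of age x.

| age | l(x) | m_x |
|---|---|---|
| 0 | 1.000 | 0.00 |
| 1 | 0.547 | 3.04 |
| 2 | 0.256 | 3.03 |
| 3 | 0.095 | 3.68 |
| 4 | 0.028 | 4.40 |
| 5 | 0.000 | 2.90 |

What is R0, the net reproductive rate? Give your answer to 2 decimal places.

lx·mx by age: 0, 1.66288, 0.77568, 0.3496, 0.1232, 0
R0 = Σ lx·mx = 2.91136 → 2.91

2.91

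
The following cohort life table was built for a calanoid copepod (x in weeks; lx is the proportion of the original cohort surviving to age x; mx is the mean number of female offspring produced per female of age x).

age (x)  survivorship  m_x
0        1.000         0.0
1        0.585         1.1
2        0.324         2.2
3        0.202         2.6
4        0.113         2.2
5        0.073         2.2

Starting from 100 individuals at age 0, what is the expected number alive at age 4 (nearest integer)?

Expected survivors = N0 · l_4 = 100 × 0.113 = 11.3 → 11

11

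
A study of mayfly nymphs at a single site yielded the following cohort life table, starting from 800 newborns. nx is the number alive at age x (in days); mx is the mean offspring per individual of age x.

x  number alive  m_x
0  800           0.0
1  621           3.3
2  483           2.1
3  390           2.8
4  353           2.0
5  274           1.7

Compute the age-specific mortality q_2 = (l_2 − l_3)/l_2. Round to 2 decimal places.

lx = nx/n0 = nx/800: 1, 0.77625, 0.60375, 0.4875, 0.44125, 0.3425
q_2 = (l_2 − l_3) / l_2 = (0.60375 − 0.4875) / 0.60375
     = 0.11625 / 0.60375 = 0.192547… → 0.19

0.19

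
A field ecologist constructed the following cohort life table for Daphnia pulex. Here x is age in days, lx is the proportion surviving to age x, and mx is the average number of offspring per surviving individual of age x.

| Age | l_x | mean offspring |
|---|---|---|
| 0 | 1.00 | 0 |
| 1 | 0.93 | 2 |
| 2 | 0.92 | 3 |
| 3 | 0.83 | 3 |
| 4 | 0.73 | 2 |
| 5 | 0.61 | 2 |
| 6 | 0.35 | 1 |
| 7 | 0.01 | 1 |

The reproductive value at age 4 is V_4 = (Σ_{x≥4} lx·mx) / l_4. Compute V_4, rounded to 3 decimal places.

lx·mx for x ≥ 4: 1.46, 1.22, 0.35, 0.01 → sum = 3.04
V_4 = 3.04 / l_4 = 3.04 / 0.73 = 4.164384… → 4.164

4.164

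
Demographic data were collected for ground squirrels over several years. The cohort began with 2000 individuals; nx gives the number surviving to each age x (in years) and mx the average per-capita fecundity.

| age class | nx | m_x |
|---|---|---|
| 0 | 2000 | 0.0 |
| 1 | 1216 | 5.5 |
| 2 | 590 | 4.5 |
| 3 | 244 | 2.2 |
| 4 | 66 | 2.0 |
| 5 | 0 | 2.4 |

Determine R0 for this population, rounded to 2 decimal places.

lx = nx/n0 = nx/2000: 1, 0.608, 0.295, 0.122, 0.033, 0
lx·mx by age: 0, 3.344, 1.3275, 0.2684, 0.066, 0
R0 = Σ lx·mx = 5.0059 → 5.01

5.01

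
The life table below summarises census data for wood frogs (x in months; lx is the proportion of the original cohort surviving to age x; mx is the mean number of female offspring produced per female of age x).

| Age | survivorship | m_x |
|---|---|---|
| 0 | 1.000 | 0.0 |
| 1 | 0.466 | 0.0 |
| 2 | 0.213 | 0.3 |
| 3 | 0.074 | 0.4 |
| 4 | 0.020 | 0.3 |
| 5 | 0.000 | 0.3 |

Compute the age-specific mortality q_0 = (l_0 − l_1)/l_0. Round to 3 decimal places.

0.534

q_0 = (l_0 − l_1) / l_0 = (1 − 0.466) / 1
     = 0.534 / 1 = 0.534 → 0.534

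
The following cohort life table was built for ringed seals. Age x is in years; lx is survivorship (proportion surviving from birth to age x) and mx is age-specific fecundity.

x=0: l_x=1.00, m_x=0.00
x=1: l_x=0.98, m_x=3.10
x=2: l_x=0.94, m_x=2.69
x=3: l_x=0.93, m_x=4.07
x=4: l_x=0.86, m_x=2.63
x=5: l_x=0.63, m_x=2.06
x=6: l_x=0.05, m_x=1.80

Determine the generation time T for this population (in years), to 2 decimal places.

lx·mx: 0, 3.038, 2.5286, 3.7851, 2.2618, 1.2978, 0.09 → R0 = 13.0013
x·lx·mx: 0, 3.038, 5.0572, 11.3553, 9.0472, 6.489, 0.54 → Σ = 35.5267
T = 35.5267 / 13.0013 = 2.73255… → 2.73

2.73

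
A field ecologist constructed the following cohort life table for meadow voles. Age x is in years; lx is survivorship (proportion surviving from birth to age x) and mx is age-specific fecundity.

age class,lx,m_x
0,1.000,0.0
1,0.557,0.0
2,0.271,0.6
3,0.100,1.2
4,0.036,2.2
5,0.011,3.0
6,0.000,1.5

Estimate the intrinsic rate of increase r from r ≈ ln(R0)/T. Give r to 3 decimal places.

-0.314

R0 = Σ lx·mx = 0 + 0 + 0.1626 + 0.12 + 0.0792 + 0.033 + 0 = 0.3948
Σ x·lx·mx = 1.167; T = 1.167/0.3948 = 2.95593…
r ≈ ln(R0)/T = ln(0.3948)/2.95593… = -0.31441… → -0.314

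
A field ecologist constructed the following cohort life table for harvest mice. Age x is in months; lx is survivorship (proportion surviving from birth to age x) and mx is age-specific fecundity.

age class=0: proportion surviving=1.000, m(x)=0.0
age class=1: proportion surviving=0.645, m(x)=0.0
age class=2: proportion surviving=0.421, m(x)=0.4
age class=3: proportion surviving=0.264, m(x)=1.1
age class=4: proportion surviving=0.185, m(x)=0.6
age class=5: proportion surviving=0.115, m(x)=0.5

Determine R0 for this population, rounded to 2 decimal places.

lx·mx by age: 0, 0, 0.1684, 0.2904, 0.111, 0.0575
R0 = Σ lx·mx = 0.6273 → 0.63

0.63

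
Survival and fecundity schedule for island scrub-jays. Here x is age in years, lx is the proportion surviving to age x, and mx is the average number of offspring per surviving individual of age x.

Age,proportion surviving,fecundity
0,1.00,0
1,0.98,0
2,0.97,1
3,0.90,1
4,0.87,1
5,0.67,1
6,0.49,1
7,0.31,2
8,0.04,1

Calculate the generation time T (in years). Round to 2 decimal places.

lx·mx: 0, 0, 0.97, 0.9, 0.87, 0.67, 0.49, 0.62, 0.04 → R0 = 4.56
x·lx·mx: 0, 0, 1.94, 2.7, 3.48, 3.35, 2.94, 4.34, 0.32 → Σ = 19.07
T = 19.07 / 4.56 = 4.182018… → 4.18

4.18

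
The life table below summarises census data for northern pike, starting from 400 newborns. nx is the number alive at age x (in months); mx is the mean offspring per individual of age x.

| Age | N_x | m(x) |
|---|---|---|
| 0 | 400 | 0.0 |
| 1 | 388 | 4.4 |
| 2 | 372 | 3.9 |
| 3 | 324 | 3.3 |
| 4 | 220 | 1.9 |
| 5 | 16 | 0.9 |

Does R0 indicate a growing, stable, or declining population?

lx = nx/n0 = nx/400: 1, 0.97, 0.93, 0.81, 0.55, 0.04
R0 = Σ lx·mx = 0 + 4.268 + 3.627 + 2.673 + 1.045 + 0.036 = 11.649
R0 > 1, so the population is growing.

growing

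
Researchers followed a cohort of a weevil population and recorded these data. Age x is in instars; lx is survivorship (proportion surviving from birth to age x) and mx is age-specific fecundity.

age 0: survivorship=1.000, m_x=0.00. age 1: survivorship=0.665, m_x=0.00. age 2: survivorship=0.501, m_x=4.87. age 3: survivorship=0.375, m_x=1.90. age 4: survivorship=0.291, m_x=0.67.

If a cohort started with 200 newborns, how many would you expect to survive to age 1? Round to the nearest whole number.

133

Expected survivors = N0 · l_1 = 200 × 0.665 = 133 → 133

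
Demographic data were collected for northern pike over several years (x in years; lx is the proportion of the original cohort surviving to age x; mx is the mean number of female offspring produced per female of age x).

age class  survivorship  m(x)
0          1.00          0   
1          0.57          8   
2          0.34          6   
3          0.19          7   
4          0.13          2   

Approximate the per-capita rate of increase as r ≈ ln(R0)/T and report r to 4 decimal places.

R0 = Σ lx·mx = 0 + 4.56 + 2.04 + 1.33 + 0.26 = 8.19
Σ x·lx·mx = 13.67; T = 13.67/8.19 = 1.66911…
r ≈ ln(R0)/T = ln(8.19)/1.66911… = 1.259902… → 1.2599

1.2599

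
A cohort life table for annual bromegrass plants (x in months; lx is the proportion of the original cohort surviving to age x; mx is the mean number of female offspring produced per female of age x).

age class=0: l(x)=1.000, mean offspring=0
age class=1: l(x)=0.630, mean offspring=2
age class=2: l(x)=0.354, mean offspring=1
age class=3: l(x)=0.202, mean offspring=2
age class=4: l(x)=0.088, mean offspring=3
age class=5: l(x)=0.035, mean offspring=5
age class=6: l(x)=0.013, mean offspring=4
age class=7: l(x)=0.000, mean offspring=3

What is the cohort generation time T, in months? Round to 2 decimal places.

lx·mx: 0, 1.26, 0.354, 0.404, 0.264, 0.175, 0.052, 0 → R0 = 2.509
x·lx·mx: 0, 1.26, 0.708, 1.212, 1.056, 0.875, 0.312, 0 → Σ = 5.423
T = 5.423 / 2.509 = 2.161419… → 2.16

2.16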